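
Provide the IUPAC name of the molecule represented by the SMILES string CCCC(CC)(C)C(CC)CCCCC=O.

6,7-diethyl-7-methyldecanal

Counting along the main chain through the –CHO group gives 10 carbons: the parent is decane.
The highest-priority functional group is an aldehyde (terminal –CHO), so the name ends in -al.
Number the chain so that the aldehyde carbon is C-1 by definition.
With this numbering: ethyl groups at C-6 and C-7; a methyl group at C-7.
Substituent prefixes are cited in alphabetical order (multiplying prefixes like di-/tri- are ignored for ordering).
Assembling the pieces gives 6,7-diethyl-7-methyldecanal.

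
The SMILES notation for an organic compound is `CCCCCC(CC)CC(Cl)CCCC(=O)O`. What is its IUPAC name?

5-chloro-7-ethyldodecanoic acid

The longest carbon chain that includes the –COOH group has 12 carbons, so the parent hydride is dodecane.
The principal characteristic group is a carboxylic acid (terminal –COOH), named with the suffix -oic acid.
The numbering direction is chosen so that the carboxylic acid carbon is C-1 by definition.
This places a chloro group at C-5; an ethyl group at C-7.
The substituents are ordered alphabetically, ignoring any di-/tri- multipliers.
Putting it together: 5-chloro-7-ethyldodecanoic acid.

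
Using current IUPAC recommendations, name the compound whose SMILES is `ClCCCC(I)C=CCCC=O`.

Counting along the main chain through the –CHO group and the multiple bond gives 9 carbons: the parent is nonane.
The principal characteristic group is an aldehyde (terminal –CHO), named with the suffix -al.
There is one C=C double bond, indicated by the ending -ene.
The numbering direction is chosen so that the aldehyde carbon is C-1 by definition.
This places the double bond between C-4 and C-5; a chloro group at C-9; an iodo group at C-6.
The substituents are ordered alphabetically, ignoring any di-/tri- multipliers.
Assembling the pieces gives 9-chloro-6-iodonon-4-enal.

9-chloro-6-iodonon-4-enal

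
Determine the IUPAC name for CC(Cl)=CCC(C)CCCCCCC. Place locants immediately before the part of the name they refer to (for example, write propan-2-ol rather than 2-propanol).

The longest chain bearing the multiple bond is 12 carbons long (dodecane).
The chain contains a C=C double bond, so the unsaturation ending is -ene.
Number the chain so that numbering from this end puts the double bond at C-2 rather than C-10.
With this numbering: the double bond between C-2 and C-3; a chloro group at C-2; a methyl group at C-5.
Substituent prefixes are cited in alphabetical order (multiplying prefixes like di-/tri- are ignored for ordering).
Assembling the pieces gives 2-chloro-5-methyldodec-2-ene.

2-chloro-5-methyldodec-2-ene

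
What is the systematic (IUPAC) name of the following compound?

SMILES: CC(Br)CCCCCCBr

The parent chain contains 8 carbons (octane).
Number the chain so that the substituent locant set {1,7} is lower than {2,8} at the first point of difference.
With this numbering: bromo groups at C-1 and C-7.
Putting it together: 1,7-dibromooctane.

1,7-dibromooctane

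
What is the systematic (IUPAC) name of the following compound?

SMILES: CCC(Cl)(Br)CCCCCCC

3-bromo-3-chlorodecane

The longest continuous carbon chain has 10 atoms, so the parent hydride is decane.
Number the chain so that the substituent locant set {3,3} is lower than {8,8} at the first point of difference.
That gives a bromo group at C-3; a chloro group at C-3.
Substituent prefixes are cited in alphabetical order (multiplying prefixes like di-/tri- are ignored for ordering).
Putting it together: 3-bromo-3-chlorodecane.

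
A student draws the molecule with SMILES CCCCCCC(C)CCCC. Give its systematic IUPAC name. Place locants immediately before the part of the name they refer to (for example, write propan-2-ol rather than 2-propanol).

The longest continuous carbon chain has 11 atoms, so the parent hydride is undecane.
The numbering direction is chosen so that the substituent locant set {5} is lower than {7} at the first point of difference.
This places a methyl group at C-5.
Assembling the pieces gives 5-methylundecane.

5-methylundecane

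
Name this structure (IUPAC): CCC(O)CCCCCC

nonan-3-ol

Counting along the main chain through the –OH group gives 9 carbons: the parent is nonane.
The highest-priority functional group is an alcohol (–OH), so the name ends in -ol.
The numbering direction is chosen so that numbering from this end puts the hydroxyl group at C-3 rather than C-7.
This places the hydroxyl at C-3.
Assembling the pieces gives nonan-3-ol.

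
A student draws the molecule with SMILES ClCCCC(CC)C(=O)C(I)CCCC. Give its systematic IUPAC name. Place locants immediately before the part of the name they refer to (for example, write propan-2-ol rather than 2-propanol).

Counting along the main chain through the carbonyl gives 10 carbons: the parent is decane.
A ketone (C=O on an internal carbon) is the principal characteristic group, giving the suffix -one.
The numbering direction is chosen so that numbering from this end puts the carbonyl group at C-5 rather than C-6.
That gives the carbonyl at C-5; a chloro group at C-1; an ethyl group at C-4; an iodo group at C-6.
The substituents are ordered alphabetically, ignoring any di-/tri- multipliers.
The name is 1-chloro-4-ethyl-6-iododecan-5-one.

1-chloro-4-ethyl-6-iododecan-5-one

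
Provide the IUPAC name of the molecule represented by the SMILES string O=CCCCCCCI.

The longest carbon chain that includes the –CHO group has 7 carbons, so the parent hydride is heptane.
The highest-priority functional group is an aldehyde (terminal –CHO), so the name ends in -al.
The numbering direction is chosen so that the aldehyde carbon is C-1 by definition.
With this numbering: an iodo group at C-7.
Assembling the pieces gives 7-iodoheptanal.

7-iodoheptanal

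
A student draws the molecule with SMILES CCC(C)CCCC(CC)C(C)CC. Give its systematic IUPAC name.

4-ethyl-3,8-dimethyldecane

The longest carbon chain is 10 atoms: the parent is decane.
Number the chain so that the substituent locant set {3,4,8} is lower than {3,7,8} at the first point of difference.
With this numbering: an ethyl group at C-4; methyl groups at C-3 and C-8.
Substituent prefixes are cited in alphabetical order (multiplying prefixes like di-/tri- are ignored for ordering).
The name is 4-ethyl-3,8-dimethyldecane.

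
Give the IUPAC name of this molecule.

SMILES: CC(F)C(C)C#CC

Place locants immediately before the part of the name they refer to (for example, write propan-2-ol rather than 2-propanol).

Counting along the main chain through the multiple bond gives 6 carbons: the parent is hexane.
There is one C≡C triple bond, indicated by the ending -yne.
Choose the numbering such that numbering from this end puts the triple bond at C-2 rather than C-4.
This places the triple bond between C-2 and C-3; a fluoro group at C-5; a methyl group at C-4.
The substituents are ordered alphabetically, ignoring any di-/tri- multipliers.
Putting it together: 5-fluoro-4-methylhex-2-yne.

5-fluoro-4-methylhex-2-yne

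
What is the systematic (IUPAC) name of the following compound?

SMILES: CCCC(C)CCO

The longest carbon chain that includes the –OH group has 6 carbons, so the parent hydride is hexane.
An alcohol (–OH) is the principal characteristic group, giving the suffix -ol.
Choose the numbering such that numbering from this end puts the hydroxyl group at C-1 rather than C-6.
That gives the hydroxyl at C-1; a methyl group at C-3.
Assembling the pieces gives 3-methylhexan-1-ol.

3-methylhexan-1-ol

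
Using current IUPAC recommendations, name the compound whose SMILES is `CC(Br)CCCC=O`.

The longest chain bearing the –CHO group is 6 carbons long (hexane).
An aldehyde (terminal –CHO) is the principal characteristic group, giving the suffix -al.
Number the chain so that the aldehyde carbon is C-1 by definition.
With this numbering: a bromo group at C-5.
Putting it together: 5-bromohexanal.

5-bromohexanal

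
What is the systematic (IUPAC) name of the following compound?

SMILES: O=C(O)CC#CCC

The longest chain bearing the –COOH group and the multiple bond is 6 carbons long (hexane).
A carboxylic acid (terminal –COOH) is the principal characteristic group, giving the suffix -oic acid.
The chain contains a C≡C triple bond, so the unsaturation ending is -yne.
Number the chain so that the carboxylic acid carbon is C-1 by definition.
With this numbering: the triple bond between C-3 and C-4.
The name is hex-3-ynoic acid.

hex-3-ynoic acid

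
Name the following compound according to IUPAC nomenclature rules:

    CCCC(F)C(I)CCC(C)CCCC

The parent chain contains 12 carbons (dodecane).
Number the chain so that the substituent locant set {4,5,8} is lower than {5,8,9} at the first point of difference.
With this numbering: a fluoro group at C-4; an iodo group at C-5; a methyl group at C-8.
Substituent prefixes are cited in alphabetical order (multiplying prefixes like di-/tri- are ignored for ordering).
The name is 4-fluoro-5-iodo-8-methyldodecane.

4-fluoro-5-iodo-8-methyldodecane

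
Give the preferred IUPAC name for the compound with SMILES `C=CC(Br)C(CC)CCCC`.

The longest chain bearing the multiple bond is 8 carbons long (octane).
A C=C double bond in the chain gives the infix -ene-.
The numbering direction is chosen so that numbering from this end puts the double bond at C-1 rather than C-7.
This places the double bond between C-1 and C-2; a bromo group at C-3; an ethyl group at C-4.
Substituent prefixes are cited in alphabetical order (multiplying prefixes like di-/tri- are ignored for ordering).
The name is 3-bromo-4-ethyloct-1-ene.

3-bromo-4-ethyloct-1-ene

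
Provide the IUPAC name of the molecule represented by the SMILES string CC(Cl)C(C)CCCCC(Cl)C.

The longest carbon chain is 9 atoms: the parent is nonane.
The numbering direction is chosen so that the substituent locant set {2,3,8} is lower than {2,7,8} at the first point of difference.
With this numbering: chloro groups at C-2 and C-8; a methyl group at C-3.
The substituents are ordered alphabetically, ignoring any di-/tri- multipliers.
Assembling the pieces gives 2,8-dichloro-3-methylnonane.

2,8-dichloro-3-methylnonane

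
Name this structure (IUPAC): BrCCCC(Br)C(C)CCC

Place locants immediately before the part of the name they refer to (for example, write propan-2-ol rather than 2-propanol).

1,4-dibromo-5-methyloctane

The longest continuous carbon chain has 8 atoms, so the parent hydride is octane.
Number the chain so that the substituent locant set {1,4,5} is lower than {4,5,8} at the first point of difference.
With this numbering: bromo groups at C-1 and C-4; a methyl group at C-5.
Prefixes are listed alphabetically: bromo, methyl.
Putting it together: 1,4-dibromo-5-methyloctane.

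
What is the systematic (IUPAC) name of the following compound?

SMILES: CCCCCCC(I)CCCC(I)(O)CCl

1-chloro-2,6-diiodododecan-2-ol

Counting along the main chain through the –OH group gives 12 carbons: the parent is dodecane.
The principal characteristic group is an alcohol (–OH), named with the suffix -ol.
Choose the numbering such that numbering from this end puts the hydroxyl group at C-2 rather than C-11.
With this numbering: the hydroxyl at C-2; a chloro group at C-1; iodo groups at C-2 and C-6.
Prefixes are listed alphabetically: chloro, iodo.
Assembling the pieces gives 1-chloro-2,6-diiodododecan-2-ol.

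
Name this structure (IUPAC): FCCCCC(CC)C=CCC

5-ethyl-9-fluoronon-3-ene

The longest chain bearing the multiple bond is 9 carbons long (nonane).
There is one C=C double bond, indicated by the ending -ene.
Choose the numbering such that numbering from this end puts the double bond at C-3 rather than C-6.
That gives the double bond between C-3 and C-4; an ethyl group at C-5; a fluoro group at C-9.
Prefixes are listed alphabetically: ethyl, fluoro.
Putting it together: 5-ethyl-9-fluoronon-3-ene.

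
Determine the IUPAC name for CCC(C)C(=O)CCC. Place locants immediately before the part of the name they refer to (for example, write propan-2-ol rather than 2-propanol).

Counting along the main chain through the carbonyl gives 7 carbons: the parent is heptane.
A ketone (C=O on an internal carbon) is the principal characteristic group, giving the suffix -one.
Number the chain so that the substituent locant set {3} is lower than {5} at the first point of difference.
This places the carbonyl at C-4; a methyl group at C-3.
Putting it together: 3-methylheptan-4-one.

3-methylheptan-4-one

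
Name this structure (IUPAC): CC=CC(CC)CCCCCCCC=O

9-ethyldodec-10-enal

The longest chain bearing the –CHO group and the multiple bond is 12 carbons long (dodecane).
The principal characteristic group is an aldehyde (terminal –CHO), named with the suffix -al.
There is one C=C double bond, indicated by the ending -ene.
Choose the numbering such that the aldehyde carbon is C-1 by definition.
With this numbering: the double bond between C-10 and C-11; an ethyl group at C-9.
Assembling the pieces gives 9-ethyldodec-10-enal.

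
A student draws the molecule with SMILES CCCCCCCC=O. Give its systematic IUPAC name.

octanal

The longest chain bearing the –CHO group is 8 carbons long (octane).
An aldehyde (terminal –CHO) is the principal characteristic group, giving the suffix -al.
The numbering direction is chosen so that the aldehyde carbon is C-1 by definition.
Assembling the pieces gives octanal.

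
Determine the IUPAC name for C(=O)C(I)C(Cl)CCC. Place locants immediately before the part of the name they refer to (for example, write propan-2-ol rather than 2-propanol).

3-chloro-2-iodohexanal

The longest carbon chain that includes the –CHO group has 6 carbons, so the parent hydride is hexane.
The highest-priority functional group is an aldehyde (terminal –CHO), so the name ends in -al.
The numbering direction is chosen so that the aldehyde carbon is C-1 by definition.
This places a chloro group at C-3; an iodo group at C-2.
The substituents are ordered alphabetically, ignoring any di-/tri- multipliers.
The name is 3-chloro-2-iodohexanal.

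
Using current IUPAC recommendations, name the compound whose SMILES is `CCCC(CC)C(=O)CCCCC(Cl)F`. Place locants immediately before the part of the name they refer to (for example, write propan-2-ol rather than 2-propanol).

The longest chain bearing the carbonyl is 10 carbons long (decane).
The highest-priority functional group is a ketone (C=O on an internal carbon), so the name ends in -one.
Number the chain so that numbering from this end puts the carbonyl group at C-5 rather than C-6.
That gives the carbonyl at C-5; a chloro group at C-10; an ethyl group at C-4; a fluoro group at C-10.
Prefixes are listed alphabetically: chloro, ethyl, fluoro.
The name is 10-chloro-4-ethyl-10-fluorodecan-5-one.

10-chloro-4-ethyl-10-fluorodecan-5-one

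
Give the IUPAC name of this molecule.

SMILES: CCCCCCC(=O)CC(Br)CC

Counting along the main chain through the carbonyl gives 11 carbons: the parent is undecane.
The principal characteristic group is a ketone (C=O on an internal carbon), named with the suffix -one.
Choose the numbering such that numbering from this end puts the carbonyl group at C-5 rather than C-7.
With this numbering: the carbonyl at C-5; a bromo group at C-3.
The name is 3-bromoundecan-5-one.

3-bromoundecan-5-one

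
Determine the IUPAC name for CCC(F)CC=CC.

5-fluorohept-2-ene

Counting along the main chain through the multiple bond gives 7 carbons: the parent is heptane.
The chain contains a C=C double bond, so the unsaturation ending is -ene.
Choose the numbering such that numbering from this end puts the double bond at C-2 rather than C-5.
This places the double bond between C-2 and C-3; a fluoro group at C-5.
The name is 5-fluorohept-2-ene.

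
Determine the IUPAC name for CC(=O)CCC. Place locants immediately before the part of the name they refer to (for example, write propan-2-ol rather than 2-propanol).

The longest carbon chain that includes the carbonyl has 5 carbons, so the parent hydride is pentane.
A ketone (C=O on an internal carbon) is the principal characteristic group, giving the suffix -one.
Choose the numbering such that numbering from this end puts the carbonyl group at C-2 rather than C-4.
That gives the carbonyl at C-2.
Assembling the pieces gives pentan-2-one.

pentan-2-one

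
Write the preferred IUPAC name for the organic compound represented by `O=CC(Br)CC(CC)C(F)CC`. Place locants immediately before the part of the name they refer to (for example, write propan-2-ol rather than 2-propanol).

2-bromo-4-ethyl-5-fluoroheptanal

Counting along the main chain through the –CHO group gives 7 carbons: the parent is heptane.
The principal characteristic group is an aldehyde (terminal –CHO), named with the suffix -al.
The numbering direction is chosen so that the aldehyde carbon is C-1 by definition.
This places a bromo group at C-2; an ethyl group at C-4; a fluoro group at C-5.
The substituents are ordered alphabetically, ignoring any di-/tri- multipliers.
Assembling the pieces gives 2-bromo-4-ethyl-5-fluoroheptanal.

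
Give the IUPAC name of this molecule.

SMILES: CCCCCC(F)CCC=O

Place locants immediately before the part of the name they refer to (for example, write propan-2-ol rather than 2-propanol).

The longest chain bearing the –CHO group is 9 carbons long (nonane).
The principal characteristic group is an aldehyde (terminal –CHO), named with the suffix -al.
The numbering direction is chosen so that the aldehyde carbon is C-1 by definition.
That gives a fluoro group at C-4.
The name is 4-fluorononanal.

4-fluorononanal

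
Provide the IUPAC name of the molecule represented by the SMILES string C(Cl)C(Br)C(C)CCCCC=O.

7-bromo-8-chloro-6-methyloctanal

The longest chain bearing the –CHO group is 8 carbons long (octane).
The highest-priority functional group is an aldehyde (terminal –CHO), so the name ends in -al.
The numbering direction is chosen so that the aldehyde carbon is C-1 by definition.
With this numbering: a bromo group at C-7; a chloro group at C-8; a methyl group at C-6.
Prefixes are listed alphabetically: bromo, chloro, methyl.
Assembling the pieces gives 7-bromo-8-chloro-6-methyloctanal.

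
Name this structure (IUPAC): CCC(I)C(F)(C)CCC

The longest continuous carbon chain has 7 atoms, so the parent hydride is heptane.
Choose the numbering such that the substituent locant set {3,4,4} is lower than {4,4,5} at the first point of difference.
With this numbering: a fluoro group at C-4; an iodo group at C-3; a methyl group at C-4.
Substituent prefixes are cited in alphabetical order (multiplying prefixes like di-/tri- are ignored for ordering).
Putting it together: 4-fluoro-3-iodo-4-methylheptane.

4-fluoro-3-iodo-4-methylheptane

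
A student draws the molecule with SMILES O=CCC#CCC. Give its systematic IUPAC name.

Counting along the main chain through the –CHO group and the multiple bond gives 6 carbons: the parent is hexane.
An aldehyde (terminal –CHO) is the principal characteristic group, giving the suffix -al.
There is one C≡C triple bond, indicated by the ending -yne.
The numbering direction is chosen so that the aldehyde carbon is C-1 by definition.
With this numbering: the triple bond between C-3 and C-4.
The name is hex-3-ynal.

hex-3-ynal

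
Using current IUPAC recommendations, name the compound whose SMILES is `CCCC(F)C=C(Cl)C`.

The longest chain bearing the multiple bond is 7 carbons long (heptane).
The chain contains a C=C double bond, so the unsaturation ending is -ene.
Choose the numbering such that numbering from this end puts the double bond at C-2 rather than C-5.
With this numbering: the double bond between C-2 and C-3; a chloro group at C-2; a fluoro group at C-4.
The substituents are ordered alphabetically, ignoring any di-/tri- multipliers.
Putting it together: 2-chloro-4-fluorohept-2-ene.

2-chloro-4-fluorohept-2-ene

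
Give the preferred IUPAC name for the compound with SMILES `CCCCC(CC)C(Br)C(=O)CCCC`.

6-bromo-7-ethylundecan-5-one

Counting along the main chain through the carbonyl gives 11 carbons: the parent is undecane.
The highest-priority functional group is a ketone (C=O on an internal carbon), so the name ends in -one.
The numbering direction is chosen so that numbering from this end puts the carbonyl group at C-5 rather than C-7.
This places the carbonyl at C-5; a bromo group at C-6; an ethyl group at C-7.
Prefixes are listed alphabetically: bromo, ethyl.
The name is 6-bromo-7-ethylundecan-5-one.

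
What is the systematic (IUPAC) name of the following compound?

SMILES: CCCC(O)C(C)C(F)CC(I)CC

6-fluoro-8-iodo-5-methyldecan-4-ol

The longest carbon chain that includes the –OH group has 10 carbons, so the parent hydride is decane.
An alcohol (–OH) is the principal characteristic group, giving the suffix -ol.
The numbering direction is chosen so that numbering from this end puts the hydroxyl group at C-4 rather than C-7.
With this numbering: the hydroxyl at C-4; a fluoro group at C-6; an iodo group at C-8; a methyl group at C-5.
The substituents are ordered alphabetically, ignoring any di-/tri- multipliers.
The name is 6-fluoro-8-iodo-5-methyldecan-4-ol.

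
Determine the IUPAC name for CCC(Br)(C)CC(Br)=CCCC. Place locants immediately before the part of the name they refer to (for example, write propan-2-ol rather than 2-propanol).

5,7-dibromo-7-methylnon-4-ene

Counting along the main chain through the multiple bond gives 9 carbons: the parent is nonane.
A C=C double bond in the chain gives the infix -ene-.
The numbering direction is chosen so that numbering from this end puts the double bond at C-4 rather than C-5.
With this numbering: the double bond between C-4 and C-5; bromo groups at C-5 and C-7; a methyl group at C-7.
The substituents are ordered alphabetically, ignoring any di-/tri- multipliers.
Putting it together: 5,7-dibromo-7-methylnon-4-ene.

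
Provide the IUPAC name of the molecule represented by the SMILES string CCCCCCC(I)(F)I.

The parent chain contains 7 carbons (heptane).
The numbering direction is chosen so that the substituent locant set {1,1,1} is lower than {7,7,7} at the first point of difference.
With this numbering: a fluoro group at C-1; two iodo groups at C-1.
Substituent prefixes are cited in alphabetical order (multiplying prefixes like di-/tri- are ignored for ordering).
Putting it together: 1-fluoro-1,1-diiodoheptane.

1-fluoro-1,1-diiodoheptane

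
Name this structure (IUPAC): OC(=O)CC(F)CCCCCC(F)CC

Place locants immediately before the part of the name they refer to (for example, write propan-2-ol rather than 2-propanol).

3,9-difluoroundecanoic acid

The longest carbon chain that includes the –COOH group has 11 carbons, so the parent hydride is undecane.
The highest-priority functional group is a carboxylic acid (terminal –COOH), so the name ends in -oic acid.
Number the chain so that the carboxylic acid carbon is C-1 by definition.
This places fluoro groups at C-3 and C-9.
Putting it together: 3,9-difluoroundecanoic acid.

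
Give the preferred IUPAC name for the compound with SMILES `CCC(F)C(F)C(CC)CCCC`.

5-ethyl-3,4-difluorononane

The longest continuous carbon chain has 9 atoms, so the parent hydride is nonane.
Number the chain so that the substituent locant set {3,4,5} is lower than {5,6,7} at the first point of difference.
That gives an ethyl group at C-5; fluoro groups at C-3 and C-4.
The substituents are ordered alphabetically, ignoring any di-/tri- multipliers.
Assembling the pieces gives 5-ethyl-3,4-difluorononane.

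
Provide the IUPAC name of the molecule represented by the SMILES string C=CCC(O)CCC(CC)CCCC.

7-ethylundec-1-en-4-ol

Counting along the main chain through the –OH group and the multiple bond gives 11 carbons: the parent is undecane.
The highest-priority functional group is an alcohol (–OH), so the name ends in -ol.
There is one C=C double bond, indicated by the ending -ene.
The numbering direction is chosen so that numbering from this end puts the hydroxyl group at C-4 rather than C-8.
That gives the hydroxyl at C-4; the double bond between C-1 and C-2; an ethyl group at C-7.
Putting it together: 7-ethylundec-1-en-4-ol.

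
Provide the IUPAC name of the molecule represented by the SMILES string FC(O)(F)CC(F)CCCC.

1,1,3-trifluoroheptan-1-ol

The longest carbon chain that includes the –OH group has 7 carbons, so the parent hydride is heptane.
The principal characteristic group is an alcohol (–OH), named with the suffix -ol.
Number the chain so that numbering from this end puts the hydroxyl group at C-1 rather than C-7.
This places the hydroxyl at C-1; fluoro groups at C-1 (×2) and C-3.
The name is 1,1,3-trifluoroheptan-1-ol.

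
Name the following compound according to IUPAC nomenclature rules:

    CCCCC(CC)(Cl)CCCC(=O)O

The longest chain bearing the –COOH group is 9 carbons long (nonane).
The highest-priority functional group is a carboxylic acid (terminal –COOH), so the name ends in -oic acid.
Choose the numbering such that the carboxylic acid carbon is C-1 by definition.
That gives a chloro group at C-5; an ethyl group at C-5.
The substituents are ordered alphabetically, ignoring any di-/tri- multipliers.
Putting it together: 5-chloro-5-ethylnonanoic acid.

5-chloro-5-ethylnonanoic acid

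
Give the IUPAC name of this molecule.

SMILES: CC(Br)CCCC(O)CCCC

9-bromodecan-5-ol

The longest chain bearing the –OH group is 10 carbons long (decane).
The highest-priority functional group is an alcohol (–OH), so the name ends in -ol.
The numbering direction is chosen so that numbering from this end puts the hydroxyl group at C-5 rather than C-6.
That gives the hydroxyl at C-5; a bromo group at C-9.
Assembling the pieces gives 9-bromodecan-5-ol.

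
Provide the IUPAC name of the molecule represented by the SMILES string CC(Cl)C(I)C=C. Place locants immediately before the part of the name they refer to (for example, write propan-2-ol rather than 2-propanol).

4-chloro-3-iodopent-1-ene

The longest chain bearing the multiple bond is 5 carbons long (pentane).
The chain contains a C=C double bond, so the unsaturation ending is -ene.
The numbering direction is chosen so that numbering from this end puts the double bond at C-1 rather than C-4.
This places the double bond between C-1 and C-2; a chloro group at C-4; an iodo group at C-3.
Prefixes are listed alphabetically: chloro, iodo.
Assembling the pieces gives 4-chloro-3-iodopent-1-ene.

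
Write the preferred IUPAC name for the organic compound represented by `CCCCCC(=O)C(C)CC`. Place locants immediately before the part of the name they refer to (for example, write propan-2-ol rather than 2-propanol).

Counting along the main chain through the carbonyl gives 9 carbons: the parent is nonane.
A ketone (C=O on an internal carbon) is the principal characteristic group, giving the suffix -one.
Choose the numbering such that numbering from this end puts the carbonyl group at C-4 rather than C-6.
With this numbering: the carbonyl at C-4; a methyl group at C-3.
The name is 3-methylnonan-4-one.

3-methylnonan-4-one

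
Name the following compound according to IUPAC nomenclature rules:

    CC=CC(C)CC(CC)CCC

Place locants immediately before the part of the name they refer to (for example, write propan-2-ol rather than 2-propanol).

6-ethyl-4-methylnon-2-ene

Counting along the main chain through the multiple bond gives 9 carbons: the parent is nonane.
The chain contains a C=C double bond, so the unsaturation ending is -ene.
Number the chain so that numbering from this end puts the double bond at C-2 rather than C-7.
This places the double bond between C-2 and C-3; an ethyl group at C-6; a methyl group at C-4.
Substituent prefixes are cited in alphabetical order (multiplying prefixes like di-/tri- are ignored for ordering).
Assembling the pieces gives 6-ethyl-4-methylnon-2-ene.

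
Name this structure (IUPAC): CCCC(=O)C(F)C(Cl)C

2-chloro-3-fluoroheptan-4-one

Counting along the main chain through the carbonyl gives 7 carbons: the parent is heptane.
A ketone (C=O on an internal carbon) is the principal characteristic group, giving the suffix -one.
The numbering direction is chosen so that the substituent locant set {2,3} is lower than {5,6} at the first point of difference.
With this numbering: the carbonyl at C-4; a chloro group at C-2; a fluoro group at C-3.
Substituent prefixes are cited in alphabetical order (multiplying prefixes like di-/tri- are ignored for ordering).
The name is 2-chloro-3-fluoroheptan-4-one.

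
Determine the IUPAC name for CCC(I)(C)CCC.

3-iodo-3-methylhexane

The longest continuous carbon chain has 6 atoms, so the parent hydride is hexane.
Number the chain so that the substituent locant set {3,3} is lower than {4,4} at the first point of difference.
That gives an iodo group at C-3; a methyl group at C-3.
Prefixes are listed alphabetically: iodo, methyl.
Assembling the pieces gives 3-iodo-3-methylhexane.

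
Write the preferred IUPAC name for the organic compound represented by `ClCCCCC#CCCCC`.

The longest chain bearing the multiple bond is 10 carbons long (decane).
The chain contains a C≡C triple bond, so the unsaturation ending is -yne.
Number the chain so that the substituent locant set {1} is lower than {10} at the first point of difference.
That gives the triple bond between C-5 and C-6; a chloro group at C-1.
The name is 1-chlorodec-5-yne.

1-chlorodec-5-yne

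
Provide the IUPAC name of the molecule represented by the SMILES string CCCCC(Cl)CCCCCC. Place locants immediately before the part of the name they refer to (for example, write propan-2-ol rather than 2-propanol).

The parent chain contains 11 carbons (undecane).
Choose the numbering such that the substituent locant set {5} is lower than {7} at the first point of difference.
This places a chloro group at C-5.
Assembling the pieces gives 5-chloroundecane.

5-chloroundecane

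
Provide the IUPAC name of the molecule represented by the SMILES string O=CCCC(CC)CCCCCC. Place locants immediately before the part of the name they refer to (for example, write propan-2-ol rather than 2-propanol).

4-ethyldecanal

The longest chain bearing the –CHO group is 10 carbons long (decane).
The principal characteristic group is an aldehyde (terminal –CHO), named with the suffix -al.
Choose the numbering such that the aldehyde carbon is C-1 by definition.
This places an ethyl group at C-4.
Putting it together: 4-ethyldecanal.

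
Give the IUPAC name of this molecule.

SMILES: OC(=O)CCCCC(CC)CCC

6-ethylnonanoic acid

The longest chain bearing the –COOH group is 9 carbons long (nonane).
A carboxylic acid (terminal –COOH) is the principal characteristic group, giving the suffix -oic acid.
The numbering direction is chosen so that the carboxylic acid carbon is C-1 by definition.
This places an ethyl group at C-6.
The name is 6-ethylnonanoic acid.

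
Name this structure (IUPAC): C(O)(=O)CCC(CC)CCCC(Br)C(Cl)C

Counting along the main chain through the –COOH group gives 10 carbons: the parent is decane.
A carboxylic acid (terminal –COOH) is the principal characteristic group, giving the suffix -oic acid.
Choose the numbering such that the carboxylic acid carbon is C-1 by definition.
With this numbering: a bromo group at C-8; a chloro group at C-9; an ethyl group at C-4.
Prefixes are listed alphabetically: bromo, chloro, ethyl.
Assembling the pieces gives 8-bromo-9-chloro-4-ethyldecanoic acid.

8-bromo-9-chloro-4-ethyldecanoic acid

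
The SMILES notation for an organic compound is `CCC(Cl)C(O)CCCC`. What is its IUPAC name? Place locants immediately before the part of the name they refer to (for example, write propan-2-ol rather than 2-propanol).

3-chlorooctan-4-ol

Counting along the main chain through the –OH group gives 8 carbons: the parent is octane.
An alcohol (–OH) is the principal characteristic group, giving the suffix -ol.
The numbering direction is chosen so that numbering from this end puts the hydroxyl group at C-4 rather than C-5.
With this numbering: the hydroxyl at C-4; a chloro group at C-3.
Assembling the pieces gives 3-chlorooctan-4-ol.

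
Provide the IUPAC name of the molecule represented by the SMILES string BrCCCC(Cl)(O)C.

5-bromo-2-chloropentan-2-ol

Counting along the main chain through the –OH group gives 5 carbons: the parent is pentane.
The highest-priority functional group is an alcohol (–OH), so the name ends in -ol.
Choose the numbering such that numbering from this end puts the hydroxyl group at C-2 rather than C-4.
That gives the hydroxyl at C-2; a bromo group at C-5; a chloro group at C-2.
Prefixes are listed alphabetically: bromo, chloro.
The name is 5-bromo-2-chloropentan-2-ol.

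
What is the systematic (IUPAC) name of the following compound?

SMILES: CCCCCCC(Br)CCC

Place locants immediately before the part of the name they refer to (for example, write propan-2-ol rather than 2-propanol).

The longest continuous carbon chain has 10 atoms, so the parent hydride is decane.
Number the chain so that the substituent locant set {4} is lower than {7} at the first point of difference.
That gives a bromo group at C-4.
Putting it together: 4-bromodecane.

4-bromodecane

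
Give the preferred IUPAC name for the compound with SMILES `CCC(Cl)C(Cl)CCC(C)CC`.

The longest continuous carbon chain has 9 atoms, so the parent hydride is nonane.
The numbering direction is chosen so that the substituent locant set {3,4,7} is lower than {3,6,7} at the first point of difference.
That gives chloro groups at C-3 and C-4; a methyl group at C-7.
The substituents are ordered alphabetically, ignoring any di-/tri- multipliers.
Assembling the pieces gives 3,4-dichloro-7-methylnonane.

3,4-dichloro-7-methylnonane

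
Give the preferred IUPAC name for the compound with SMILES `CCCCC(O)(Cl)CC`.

The longest carbon chain that includes the –OH group has 7 carbons, so the parent hydride is heptane.
The highest-priority functional group is an alcohol (–OH), so the name ends in -ol.
The numbering direction is chosen so that numbering from this end puts the hydroxyl group at C-3 rather than C-5.
That gives the hydroxyl at C-3; a chloro group at C-3.
The name is 3-chloroheptan-3-ol.

3-chloroheptan-3-ol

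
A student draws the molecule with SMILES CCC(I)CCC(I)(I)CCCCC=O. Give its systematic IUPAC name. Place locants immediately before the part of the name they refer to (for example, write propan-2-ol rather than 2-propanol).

The longest carbon chain that includes the –CHO group has 11 carbons, so the parent hydride is undecane.
An aldehyde (terminal –CHO) is the principal characteristic group, giving the suffix -al.
The numbering direction is chosen so that the aldehyde carbon is C-1 by definition.
With this numbering: iodo groups at C-6 (×2) and C-9.
The name is 6,6,9-triiodoundecanal.

6,6,9-triiodoundecanal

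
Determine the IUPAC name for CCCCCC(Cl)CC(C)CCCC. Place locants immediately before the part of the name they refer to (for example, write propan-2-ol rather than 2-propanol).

7-chloro-5-methyldodecane

The parent chain contains 12 carbons (dodecane).
Number the chain so that the substituent locant set {5,7} is lower than {6,8} at the first point of difference.
That gives a chloro group at C-7; a methyl group at C-5.
Prefixes are listed alphabetically: chloro, methyl.
The name is 7-chloro-5-methyldodecane.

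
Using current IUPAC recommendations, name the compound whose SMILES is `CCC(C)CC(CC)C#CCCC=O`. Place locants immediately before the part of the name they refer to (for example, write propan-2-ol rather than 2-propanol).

The longest carbon chain that includes the –CHO group and the multiple bond has 10 carbons, so the parent hydride is decane.
The principal characteristic group is an aldehyde (terminal –CHO), named with the suffix -al.
A C≡C triple bond in the chain gives the infix -yne-.
The numbering direction is chosen so that the aldehyde carbon is C-1 by definition.
That gives the triple bond between C-4 and C-5; an ethyl group at C-6; a methyl group at C-8.
Prefixes are listed alphabetically: ethyl, methyl.
The name is 6-ethyl-8-methyldec-4-ynal.

6-ethyl-8-methyldec-4-ynal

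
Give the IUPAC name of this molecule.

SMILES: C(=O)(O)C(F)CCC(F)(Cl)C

5-chloro-2,5-difluorohexanoic acid

The longest carbon chain that includes the –COOH group has 6 carbons, so the parent hydride is hexane.
The highest-priority functional group is a carboxylic acid (terminal –COOH), so the name ends in -oic acid.
Choose the numbering such that the carboxylic acid carbon is C-1 by definition.
That gives a chloro group at C-5; fluoro groups at C-2 and C-5.
Prefixes are listed alphabetically: chloro, fluoro.
Putting it together: 5-chloro-2,5-difluorohexanoic acid.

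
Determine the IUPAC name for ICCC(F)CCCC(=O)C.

The longest chain bearing the carbonyl is 8 carbons long (octane).
A ketone (C=O on an internal carbon) is the principal characteristic group, giving the suffix -one.
Choose the numbering such that numbering from this end puts the carbonyl group at C-2 rather than C-7.
With this numbering: the carbonyl at C-2; a fluoro group at C-6; an iodo group at C-8.
Prefixes are listed alphabetically: fluoro, iodo.
Assembling the pieces gives 6-fluoro-8-iodooctan-2-one.

6-fluoro-8-iodooctan-2-one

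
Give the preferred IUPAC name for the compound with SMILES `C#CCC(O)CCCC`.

oct-1-yn-4-ol

The longest carbon chain that includes the –OH group and the multiple bond has 8 carbons, so the parent hydride is octane.
An alcohol (–OH) is the principal characteristic group, giving the suffix -ol.
The chain contains a C≡C triple bond, so the unsaturation ending is -yne.
Choose the numbering such that numbering from this end puts the hydroxyl group at C-4 rather than C-5.
With this numbering: the hydroxyl at C-4; the triple bond between C-1 and C-2.
Putting it together: oct-1-yn-4-ol.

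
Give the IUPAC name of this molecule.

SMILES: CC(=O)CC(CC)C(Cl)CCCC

5-chloro-4-ethylnonan-2-one

The longest carbon chain that includes the carbonyl has 9 carbons, so the parent hydride is nonane.
The highest-priority functional group is a ketone (C=O on an internal carbon), so the name ends in -one.
Choose the numbering such that numbering from this end puts the carbonyl group at C-2 rather than C-8.
With this numbering: the carbonyl at C-2; a chloro group at C-5; an ethyl group at C-4.
Substituent prefixes are cited in alphabetical order (multiplying prefixes like di-/tri- are ignored for ordering).
The name is 5-chloro-4-ethylnonan-2-one.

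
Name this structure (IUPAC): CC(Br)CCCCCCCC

2-bromodecane

The parent chain contains 10 carbons (decane).
Choose the numbering such that the substituent locant set {2} is lower than {9} at the first point of difference.
That gives a bromo group at C-2.
Assembling the pieces gives 2-bromodecane.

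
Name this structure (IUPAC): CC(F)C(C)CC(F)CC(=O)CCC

6,9-difluoro-8-methyldecan-4-one

The longest chain bearing the carbonyl is 10 carbons long (decane).
The highest-priority functional group is a ketone (C=O on an internal carbon), so the name ends in -one.
The numbering direction is chosen so that numbering from this end puts the carbonyl group at C-4 rather than C-7.
That gives the carbonyl at C-4; fluoro groups at C-6 and C-9; a methyl group at C-8.
The substituents are ordered alphabetically, ignoring any di-/tri- multipliers.
Putting it together: 6,9-difluoro-8-methyldecan-4-one.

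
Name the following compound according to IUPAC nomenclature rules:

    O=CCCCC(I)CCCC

The longest carbon chain that includes the –CHO group has 9 carbons, so the parent hydride is nonane.
The highest-priority functional group is an aldehyde (terminal –CHO), so the name ends in -al.
Choose the numbering such that the aldehyde carbon is C-1 by definition.
That gives an iodo group at C-5.
The name is 5-iodononanal.

5-iodononanal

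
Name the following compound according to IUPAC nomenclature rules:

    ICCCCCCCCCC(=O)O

10-iododecanoic acid

The longest chain bearing the –COOH group is 10 carbons long (decane).
The highest-priority functional group is a carboxylic acid (terminal –COOH), so the name ends in -oic acid.
Number the chain so that the carboxylic acid carbon is C-1 by definition.
With this numbering: an iodo group at C-10.
Assembling the pieces gives 10-iododecanoic acid.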